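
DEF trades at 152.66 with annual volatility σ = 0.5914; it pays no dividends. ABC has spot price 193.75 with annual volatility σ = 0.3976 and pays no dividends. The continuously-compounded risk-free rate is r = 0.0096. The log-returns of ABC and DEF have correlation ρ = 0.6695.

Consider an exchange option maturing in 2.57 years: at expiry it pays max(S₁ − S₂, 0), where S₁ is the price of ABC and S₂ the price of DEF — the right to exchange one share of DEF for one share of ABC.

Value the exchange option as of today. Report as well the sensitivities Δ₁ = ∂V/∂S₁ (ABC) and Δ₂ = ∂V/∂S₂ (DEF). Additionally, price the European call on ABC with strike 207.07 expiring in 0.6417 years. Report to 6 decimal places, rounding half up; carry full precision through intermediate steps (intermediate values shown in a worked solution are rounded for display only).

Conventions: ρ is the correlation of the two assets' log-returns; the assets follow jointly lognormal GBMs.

σ_eff = √(σ₁² + σ₂² − 2ρσ₁σ₂) = √(0.3976² + 0.5914² − 2·0.6695·0.3976·0.5914) = 0.439302
d₁ = (ln(S₁/S₂) + (q₂ − q₁ + σ_eff²/2)T) / (σ_eff√T) = (ln(193.75/152.66) + (0.0 − 0.0 + 0.096493)·2.57) / 0.704255 = 0.690578
d₂ = d₁ − σ_eff√T = 0.690578 − 0.704255 = -0.013677
N(d₁) = 0.755085,  N(d₂) = 0.494544
V = S₁·e^{−q₁T}·N(d₁) − S₂·e^{−q₂T}·N(d₂) = 146.297642 − 75.497063 = 70.800579
Δ₁ = e^{−q₁T}·N(d₁) = 0.755085;  Δ₂ = −e^{−q₂T}·N(d₂) = -0.494544
[vanilla: ABC call K=207.07]
σ√T = 0.3976·√0.6417 = 0.318502
d₁ = (ln(S/K) + (r+σ²/2)T) / (σ√T) = (ln(193.75/207.07) + (0.0096+0.3976²/2)·0.6417) / 0.318502 = (-0.066488 + 0.056882) / 0.318502 = -0.030160
d₂ = d₁ − σ√T = -0.030160 − 0.318502 = -0.348662
e^{−rT} = 0.993859
N(d₁) = 0.487970,  N(d₂) = 0.363671
price = S·N(d₁) − K·e^{−rT}·N(d₂) = 94.544117 − 74.842955 = 19.701162

exchange price = 70.800579
Δ1 = 0.755085
Δ2 = -0.494544
price(ABC call K=207.07) = 19.701162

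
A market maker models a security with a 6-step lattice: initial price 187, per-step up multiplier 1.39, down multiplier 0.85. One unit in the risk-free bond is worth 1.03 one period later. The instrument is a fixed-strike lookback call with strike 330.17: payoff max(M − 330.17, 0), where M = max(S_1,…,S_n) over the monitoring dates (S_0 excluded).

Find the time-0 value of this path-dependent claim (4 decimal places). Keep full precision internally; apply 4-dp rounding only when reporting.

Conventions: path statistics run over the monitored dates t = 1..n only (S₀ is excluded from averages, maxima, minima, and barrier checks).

Set p* = 0.3333 (from d < R < u); the path-dependent value is the discounted p*-expectation over all price paths.
Enumerate all 2^6 = 64 price paths (U = up ×1.39, D = down ×0.85); each path with k up-moves has probability p*^k·(1−p*)^(6−k).
DDDDDD: M=158.9500, payoff=0.0000, prob=0.087791
UDDDDD: M=259.9300, payoff=0.0000, prob=0.043896
DUDDDD: M=220.9405, payoff=0.0000, prob=0.043896
UUDDDD: M=361.3027, payoff=31.1327, prob=0.021948
DDUDDD: M=187.7994, payoff=0.0000, prob=0.043896
UDUDDD: M=307.1073, payoff=0.0000, prob=0.021948
DUUDDD: M=307.1073, payoff=0.0000, prob=0.021948
UUUDDD: M=502.2108, payoff=172.0408, prob=0.010974
DDDUDD: M=159.6295, payoff=0.0000, prob=0.043896
UDDUDD: M=261.0412, payoff=0.0000, prob=0.021948
DUDUDD: M=261.0412, payoff=0.0000, prob=0.021948
UUDUDD: M=426.8791, payoff=96.7091, prob=0.010974
DDUUDD: M=261.0412, payoff=0.0000, prob=0.021948
UDUUDD: M=426.8791, payoff=96.7091, prob=0.010974
DUUUDD: M=426.8791, payoff=96.7091, prob=0.010974
UUUUDD: M=698.0729, payoff=367.9029, prob=0.005487
DDDDUD: M=158.9500, payoff=0.0000, prob=0.043896
UDDDUD: M=259.9300, payoff=0.0000, prob=0.021948
DUDDUD: M=221.8850, payoff=0.0000, prob=0.021948
UUDDUD: M=362.8473, payoff=32.6773, prob=0.010974
DDUDUD: M=221.8850, payoff=0.0000, prob=0.021948
UDUDUD: M=362.8473, payoff=32.6773, prob=0.010974
DUUDUD: M=362.8473, payoff=32.6773, prob=0.010974
UUUDUD: M=593.3620, payoff=263.1920, prob=0.005487
DDDUUD: M=221.8850, payoff=0.0000, prob=0.021948
UDDUUD: M=362.8473, payoff=32.6773, prob=0.010974
DUDUUD: M=362.8473, payoff=32.6773, prob=0.010974
UUDUUD: M=593.3620, payoff=263.1920, prob=0.005487
DDUUUD: M=362.8473, payoff=32.6773, prob=0.010974
UDUUUD: M=593.3620, payoff=263.1920, prob=0.005487
DUUUUD: M=593.3620, payoff=263.1920, prob=0.005487
UUUUUD: M=970.3214, payoff=640.1514, prob=0.002743
DDDDDU: M=158.9500, payoff=0.0000, prob=0.043896
UDDDDU: M=259.9300, payoff=0.0000, prob=0.021948
DUDDDU: M=220.9405, payoff=0.0000, prob=0.021948
UUDDDU: M=361.3027, payoff=31.1327, prob=0.010974
DDUDDU: M=188.6023, payoff=0.0000, prob=0.021948
UDUDDU: M=308.4202, payoff=0.0000, prob=0.010974
DUUDDU: M=308.4202, payoff=0.0000, prob=0.010974
UUUDDU: M=504.3577, payoff=174.1877, prob=0.005487
DDDUDU: M=188.6023, payoff=0.0000, prob=0.021948
UDDUDU: M=308.4202, payoff=0.0000, prob=0.010974
DUDUDU: M=308.4202, payoff=0.0000, prob=0.010974
UUDUDU: M=504.3577, payoff=174.1877, prob=0.005487
DDUUDU: M=308.4202, payoff=0.0000, prob=0.010974
UDUUDU: M=504.3577, payoff=174.1877, prob=0.005487
DUUUDU: M=504.3577, payoff=174.1877, prob=0.005487
UUUUDU: M=824.7732, payoff=494.6032, prob=0.002743
DDDDUU: M=188.6023, payoff=0.0000, prob=0.021948
UDDDUU: M=308.4202, payoff=0.0000, prob=0.010974
DUDDUU: M=308.4202, payoff=0.0000, prob=0.010974
UUDDUU: M=504.3577, payoff=174.1877, prob=0.005487
DDUDUU: M=308.4202, payoff=0.0000, prob=0.010974
UDUDUU: M=504.3577, payoff=174.1877, prob=0.005487
DUUDUU: M=504.3577, payoff=174.1877, prob=0.005487
UUUDUU: M=824.7732, payoff=494.6032, prob=0.002743
DDDUUU: M=308.4202, payoff=0.0000, prob=0.010974
UDDUUU: M=504.3577, payoff=174.1877, prob=0.005487
DUDUUU: M=504.3577, payoff=174.1877, prob=0.005487
UUDUUU: M=824.7732, payoff=494.6032, prob=0.002743
DDUUUU: M=504.3577, payoff=174.1877, prob=0.005487
UDUUUU: M=824.7732, payoff=494.6032, prob=0.002743
DUUUUU: M=824.7732, payoff=494.6032, prob=0.002743
UUUUUU: M=1348.7467, payoff=1018.5767, prob=0.001372
Price = Σ prob·payoff / R^6 = 35.539290 / 1.194052 = 29.7636

price = 29.7636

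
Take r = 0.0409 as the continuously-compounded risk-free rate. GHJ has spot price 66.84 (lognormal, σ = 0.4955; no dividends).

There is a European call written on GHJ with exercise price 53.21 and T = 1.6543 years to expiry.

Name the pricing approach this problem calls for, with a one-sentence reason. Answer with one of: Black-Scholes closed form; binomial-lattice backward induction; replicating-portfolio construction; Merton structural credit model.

framework: Black-Scholes closed form

Key observation: a European claim on GHJ (strike 53.21) — a lognormal (GBM) underlying with constant rate and volatility — has an exact closed-form value; no lattice or capital structure is involved.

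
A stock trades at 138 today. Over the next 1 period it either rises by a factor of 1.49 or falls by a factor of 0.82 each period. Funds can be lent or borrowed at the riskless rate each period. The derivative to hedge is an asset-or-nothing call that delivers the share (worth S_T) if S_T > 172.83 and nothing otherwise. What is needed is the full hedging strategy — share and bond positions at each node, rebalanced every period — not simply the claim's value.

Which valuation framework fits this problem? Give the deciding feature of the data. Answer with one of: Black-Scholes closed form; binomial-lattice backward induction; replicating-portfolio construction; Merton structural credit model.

framework: replicating-portfolio construction

Key observation: the task asks for the hedge itself — share and bond holdings at every node of the 1-period tree on spot 138 with factors 1.49/0.82 — which is exactly what the replicating-portfolio construction produces.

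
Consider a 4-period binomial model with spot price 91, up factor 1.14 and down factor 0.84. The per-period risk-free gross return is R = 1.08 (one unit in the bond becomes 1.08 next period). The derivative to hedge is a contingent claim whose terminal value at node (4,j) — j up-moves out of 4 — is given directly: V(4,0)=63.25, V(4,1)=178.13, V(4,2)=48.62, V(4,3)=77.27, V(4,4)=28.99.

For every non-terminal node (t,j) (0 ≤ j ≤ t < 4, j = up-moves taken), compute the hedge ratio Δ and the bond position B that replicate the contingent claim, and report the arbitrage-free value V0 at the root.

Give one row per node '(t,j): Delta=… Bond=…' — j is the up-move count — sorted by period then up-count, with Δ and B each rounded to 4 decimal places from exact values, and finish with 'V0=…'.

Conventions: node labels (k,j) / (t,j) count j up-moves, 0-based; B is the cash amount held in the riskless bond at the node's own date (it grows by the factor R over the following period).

(0,0): Delta=-0.7337 Bond=107.6727
(1,0): Delta=-0.6921 Bond=113.1068
(1,1): Delta=-0.7414 Bond=117.0814
(2,0): Delta=-3.8758 Bond=326.5806
(2,1): Delta=-0.1056 Bond=71.0490
(2,2): Delta=-0.8585 Bond=140.2977
(3,0): Delta=7.0998 Bond=-239.2722
(3,1): Delta=-5.8976 Bond=500.7019
(3,2): Delta=0.9613 Bond=-29.2593
(3,3): Delta=-1.1937 Bond=196.7167
V0=40.9070

Risk-neutral probability p* = (R−d)/(u−d) = (1.08−0.84)/(1.14−0.84) = 0.8000.
Payoffs at expiry: V(4,0)=63.2500, V(4,1)=178.1300, V(4,2)=48.6200, V(4,3)=77.2700, V(4,4)=28.9900
Node (3,0) S=53.9361: V=(p*·178.1300+(1−p*)·63.2500)/1.08=143.6611; Δ=(178.1300−63.2500)/(61.4871−45.3063)=7.0998; B=V−Δ·S=-239.2722
Node (3,1) S=73.1989: V=(p*·48.6200+(1−p*)·178.1300)/1.08=69.0019; Δ=(48.6200−178.1300)/(83.4468−61.4871)=-5.8976; B=V−Δ·S=500.7019
Node (3,2) S=99.3414: V=(p*·77.2700+(1−p*)·48.6200)/1.08=66.2407; Δ=(77.2700−48.6200)/(113.2492−83.4468)=0.9613; B=V−Δ·S=-29.2593
Node (3,3) S=134.8205: V=(p*·28.9900+(1−p*)·77.2700)/1.08=35.7833; Δ=(28.9900−77.2700)/(153.6954−113.2492)=-1.1937; B=V−Δ·S=196.7167
Node (2,0) S=64.2096: V=(p*·69.0019+(1−p*)·143.6611)/1.08=77.7164; Δ=(69.0019−143.6611)/(73.1989−53.9361)=-3.8758; B=V−Δ·S=326.5806
Node (2,1) S=87.1416: V=(p*·66.2407+(1−p*)·69.0019)/1.08=61.8453; Δ=(66.2407−69.0019)/(99.3414−73.1989)=-0.1056; B=V−Δ·S=71.0490
Node (2,2) S=118.2636: V=(p*·35.7833+(1−p*)·66.2407)/1.08=38.7730; Δ=(35.7833−66.2407)/(134.8205−99.3414)=-0.8585; B=V−Δ·S=140.2977
Node (1,0) S=76.4400: V=(p*·61.8453+(1−p*)·77.7164)/1.08=60.2033; Δ=(61.8453−77.7164)/(87.1416−64.2096)=-0.6921; B=V−Δ·S=113.1068
Node (1,1) S=103.7400: V=(p*·38.7730+(1−p*)·61.8453)/1.08=40.1736; Δ=(38.7730−61.8453)/(118.2636−87.1416)=-0.7414; B=V−Δ·S=117.0814
Node (0,0) S=91.0000: V=(p*·40.1736+(1−p*)·60.2033)/1.08=40.9070; Δ=(40.1736−60.2033)/(103.7400−76.4400)=-0.7337; B=V−Δ·S=107.6727
Sanity check at the root: Δ(0,0)·S0 + B(0,0) reproduces V0 = 40.9070.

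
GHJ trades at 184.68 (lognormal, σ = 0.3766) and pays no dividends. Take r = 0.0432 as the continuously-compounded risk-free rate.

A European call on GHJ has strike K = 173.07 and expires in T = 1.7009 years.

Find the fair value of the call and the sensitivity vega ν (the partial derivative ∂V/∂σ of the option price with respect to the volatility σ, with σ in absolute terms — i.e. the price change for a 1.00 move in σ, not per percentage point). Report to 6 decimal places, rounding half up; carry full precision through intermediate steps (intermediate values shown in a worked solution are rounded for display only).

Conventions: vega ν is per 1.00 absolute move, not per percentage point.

price = 46.739304
ν = 83.613209

σ√T = 0.3766·√1.7009 = 0.491156
d₁ = (ln(S/K) + (r+σ²/2)T) / (σ√T) = (ln(184.68/173.07) + (0.0432+0.3766²/2)·1.7009) / 0.491156 = (0.064928 + 0.194096) / 0.491156 = 0.527377
d₂ = d₁ − σ√T = 0.527377 − 0.491156 = 0.036221
e^{−rT} = 0.929156
N(d₁) = 0.701034,  N(d₂) = 0.514447
Call price V = S·N(d₁) − K·e^{−rT}·N(d₂) = 129.466984 − 82.727680 = 46.739304
φ(d₁) = (1/√(2π))·e^{−d₁²/2} = 0.347149
ν = S·φ(d₁)·√T = 83.613209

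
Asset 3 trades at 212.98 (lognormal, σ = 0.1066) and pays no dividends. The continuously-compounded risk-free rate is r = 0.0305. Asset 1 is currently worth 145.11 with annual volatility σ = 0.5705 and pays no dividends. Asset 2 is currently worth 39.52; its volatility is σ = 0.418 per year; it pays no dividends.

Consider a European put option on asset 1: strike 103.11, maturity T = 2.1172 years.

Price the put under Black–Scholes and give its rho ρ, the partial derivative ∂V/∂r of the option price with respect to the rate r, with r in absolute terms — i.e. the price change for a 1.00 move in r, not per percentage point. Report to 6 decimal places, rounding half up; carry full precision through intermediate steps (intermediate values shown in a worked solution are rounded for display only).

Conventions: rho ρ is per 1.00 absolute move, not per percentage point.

σ√T = 0.5705·√2.1172 = 0.830112
d₁ = (ln(S/K) + (r+σ²/2)T) / (σ√T) = (ln(145.11/103.11) + (0.0305+0.5705²/2)·2.1172) / 0.830112 = (0.341696 + 0.409117) / 0.830112 = 0.904472
d₂ = d₁ − σ√T = 0.904472 − 0.830112 = 0.074360
e^{−rT} = 0.937466
N(−d₁) = 0.182873,  N(−d₂) = 0.470362
Put price V = K·e^{−rT}·N(−d₂) − S·N(−d₁) = 45.466176 − 26.536631 = 18.929545
ρ = −K·T·e^{−rT}·N(−d₂) = -96.260987

price = 18.929545
ρ = -96.260987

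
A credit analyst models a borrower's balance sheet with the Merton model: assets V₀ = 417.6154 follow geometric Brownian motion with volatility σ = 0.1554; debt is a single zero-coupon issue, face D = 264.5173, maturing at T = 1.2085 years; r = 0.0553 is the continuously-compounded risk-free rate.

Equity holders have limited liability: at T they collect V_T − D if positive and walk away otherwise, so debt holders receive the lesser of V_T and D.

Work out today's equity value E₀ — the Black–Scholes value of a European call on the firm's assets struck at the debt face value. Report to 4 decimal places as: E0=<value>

E0=170.2147

Equity is a call on the firm's assets struck at D = 264.5173:
d₁ = [ln(V₀/D) + (r + σ²/2)T] / (σ√T)
   = [ln(417.6154/264.5173) + (0.0553 + 0.5·0.1554²)·1.2085] / (0.1554·√1.2085)
   = [0.456654 + 0.081422] / 0.170834 = 3.149703
d₂ = d₁ − σ√T = 3.149703 − 0.170834 = 2.978869
N(d₁) = 0.999183,  N(d₂) = 0.998553,  e^(−rT) = 0.935354
E₀ = V₀·N(d₁) − D·e^(−rT)·N(d₂)
   = 417.6154·0.999183 − 264.5173·0.935354·0.998553 = 170.214684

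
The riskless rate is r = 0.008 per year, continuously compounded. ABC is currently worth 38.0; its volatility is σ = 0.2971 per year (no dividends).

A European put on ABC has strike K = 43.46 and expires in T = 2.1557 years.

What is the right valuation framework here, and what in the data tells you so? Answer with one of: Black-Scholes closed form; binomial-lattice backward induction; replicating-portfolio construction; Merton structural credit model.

framework: Black-Scholes closed form

Key observation: the strike-43.46 put on ABC is European-exercise on a continuously-modelled lognormal underlying, so its value is a single closed-form evaluation.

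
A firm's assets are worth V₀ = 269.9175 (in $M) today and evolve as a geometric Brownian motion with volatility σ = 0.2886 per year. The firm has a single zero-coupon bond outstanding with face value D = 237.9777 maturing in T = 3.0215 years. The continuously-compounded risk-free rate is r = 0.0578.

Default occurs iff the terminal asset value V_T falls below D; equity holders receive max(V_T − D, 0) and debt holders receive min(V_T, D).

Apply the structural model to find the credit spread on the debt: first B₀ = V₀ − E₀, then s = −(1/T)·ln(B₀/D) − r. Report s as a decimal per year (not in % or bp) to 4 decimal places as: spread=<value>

Work the structural quantities from V₀ = 269.9175 against face 237.9777:
d₁ = [ln(V₀/D) + (r + σ²/2)T] / (σ√T)
   = [ln(269.9175/237.9777) + (0.0578 + 0.5·0.2886²)·3.0215] / (0.2886·√3.0215)
   = [0.125939 + 0.300473] / 0.501658 = 0.850006
d₂ = d₁ − σ√T = 0.850006 − 0.501658 = 0.348349
N(d₁) = 0.802339,  N(d₂) = 0.636211,  e^(−rT) = 0.839757
E₀ = V₀·N(d₁) − D·e^(−rT)·N(d₂)
   = 269.9175·0.802339 − 237.9777·0.839757·0.636211 = 89.422849
B₀ = V₀ − E₀ = 269.9175 − 89.422849 = 180.494651
spread = −(1/T)·ln(B₀/D) − r = −(1/3.0215)·ln(180.494651/237.9777) − 0.0578 = 0.03370284

spread=0.0337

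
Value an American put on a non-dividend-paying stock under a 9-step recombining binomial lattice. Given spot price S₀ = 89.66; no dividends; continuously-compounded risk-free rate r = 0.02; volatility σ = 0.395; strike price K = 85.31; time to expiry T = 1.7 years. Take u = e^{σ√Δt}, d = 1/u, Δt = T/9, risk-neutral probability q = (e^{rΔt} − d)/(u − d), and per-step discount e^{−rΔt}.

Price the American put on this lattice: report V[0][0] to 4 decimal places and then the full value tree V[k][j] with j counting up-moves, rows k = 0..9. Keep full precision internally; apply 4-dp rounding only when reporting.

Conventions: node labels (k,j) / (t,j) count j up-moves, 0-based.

price = 14.7951
tree:
14.7951
19.8450 9.1779
25.9055 13.1205 4.7731
32.8070 18.2746 7.3714 1.8599
40.1896 24.6855 11.1393 3.1504 0.4089
47.3071 32.1651 16.3880 5.2667 0.7718 0.0000
53.3018 40.1896 23.3090 8.6579 1.4567 0.0000 0.0000
58.3510 47.3071 31.7390 13.9206 2.7493 0.0000 0.0000 0.0000
62.6036 53.3018 40.1896 21.7058 5.1889 0.0000 0.0000 0.0000 0.0000
66.1854 58.3510 47.3071 31.7390 9.7934 0.0000 0.0000 0.0000 0.0000 0.0000

Δt=0.18889  u=1.18729  d=0.84226  q=0.46816  discount=0.99623
step 9 (expiry): payoffs max(K−S,0) = 66.1854 58.3510 47.3071 31.7390 9.7934 0.0000 0.0000 0.0000 0.0000 0.0000
k=8: (k=8,j=0): S=22.7064, K−S=62.6036, hold=62.2819 ⇒ V=62.6036 exercise | (k=8,j=1): S=32.0082, K−S=53.3018, hold=52.9802 ⇒ V=53.3018 exercise | (k=8,j=2): S=45.1204, K−S=40.1896, hold=39.8679 ⇒ V=40.1896 exercise | (k=8,j=3): S=63.6042, K−S=21.7058, hold=21.3841 ⇒ V=21.7058 exercise | (k=8,j=4): S=89.6600, K−S=0.0000, hold=5.1889 ⇒ V=5.1889 continue | (k=8,j=5): S=126.3896, K−S=0.0000, hold=0.0000 ⇒ V=0.0000 continue | (k=8,j=6): S=178.1657, K−S=0.0000, hold=0.0000 ⇒ V=0.0000 continue | (k=8,j=7): S=251.1521, K−S=0.0000, hold=0.0000 ⇒ V=0.0000 continue | (k=8,j=8): S=354.0377, K−S=0.0000, hold=0.0000 ⇒ V=0.0000 continue
k=7: (k=7,j=0): S=26.9590, K−S=58.3510, hold=58.0293 ⇒ V=58.3510 exercise | (k=7,j=1): S=38.0029, K−S=47.3071, hold=46.9854 ⇒ V=47.3071 exercise | (k=7,j=2): S=53.5710, K−S=31.7390, hold=31.4173 ⇒ V=31.7390 exercise | (k=7,j=3): S=75.5166, K−S=9.7934, hold=13.9206 ⇒ V=13.9206 continue | (k=7,j=4): S=106.4523, K−S=0.0000, hold=2.7493 ⇒ V=2.7493 continue | (k=7,j=5): S=150.0610, K−S=0.0000, hold=0.0000 ⇒ V=0.0000 continue | (k=7,j=6): S=211.5341, K−S=0.0000, hold=0.0000 ⇒ V=0.0000 continue | (k=7,j=7): S=298.1901, K−S=0.0000, hold=0.0000 ⇒ V=0.0000 continue
k=6: (k=6,j=0): S=32.0082, K−S=53.3018, hold=52.9802 ⇒ V=53.3018 exercise | (k=6,j=1): S=45.1204, K−S=40.1896, hold=39.8679 ⇒ V=40.1896 exercise | (k=6,j=2): S=63.6042, K−S=21.7058, hold=23.3090 ⇒ V=23.3090 continue | (k=6,j=3): S=89.6600, K−S=0.0000, hold=8.6579 ⇒ V=8.6579 continue | (k=6,j=4): S=126.3896, K−S=0.0000, hold=1.4567 ⇒ V=1.4567 continue | (k=6,j=5): S=178.1657, K−S=0.0000, hold=0.0000 ⇒ V=0.0000 continue | (k=6,j=6): S=251.1521, K−S=0.0000, hold=0.0000 ⇒ V=0.0000 continue
k=5: (k=5,j=0): S=38.0029, K−S=47.3071, hold=46.9854 ⇒ V=47.3071 exercise | (k=5,j=1): S=53.5710, K−S=31.7390, hold=32.1651 ⇒ V=32.1651 continue | (k=5,j=2): S=75.5166, K−S=9.7934, hold=16.3880 ⇒ V=16.3880 continue | (k=5,j=3): S=106.4523, K−S=0.0000, hold=5.2667 ⇒ V=5.2667 continue | (k=5,j=4): S=150.0610, K−S=0.0000, hold=0.7718 ⇒ V=0.7718 continue | (k=5,j=5): S=211.5341, K−S=0.0000, hold=0.0000 ⇒ V=0.0000 continue
k=4: (k=4,j=0): S=45.1204, K−S=40.1896, hold=40.0666 ⇒ V=40.1896 exercise | (k=4,j=1): S=63.6042, K−S=21.7058, hold=24.6855 ⇒ V=24.6855 continue | (k=4,j=2): S=89.6600, K−S=0.0000, hold=11.1393 ⇒ V=11.1393 continue | (k=4,j=3): S=126.3896, K−S=0.0000, hold=3.1504 ⇒ V=3.1504 continue | (k=4,j=4): S=178.1657, K−S=0.0000, hold=0.4089 ⇒ V=0.4089 continue
k=3: (k=3,j=0): S=53.5710, K−S=31.7390, hold=32.8070 ⇒ V=32.8070 continue | (k=3,j=1): S=75.5166, K−S=9.7934, hold=18.2746 ⇒ V=18.2746 continue | (k=3,j=2): S=106.4523, K−S=0.0000, hold=7.3714 ⇒ V=7.3714 continue | (k=3,j=3): S=150.0610, K−S=0.0000, hold=1.8599 ⇒ V=1.8599 continue
k=2: (k=2,j=0): S=63.6042, K−S=21.7058, hold=25.9055 ⇒ V=25.9055 continue | (k=2,j=1): S=89.6600, K−S=0.0000, hold=13.1205 ⇒ V=13.1205 continue | (k=2,j=2): S=126.3896, K−S=0.0000, hold=4.7731 ⇒ V=4.7731 continue
k=1: (k=1,j=0): S=75.5166, K−S=9.7934, hold=19.8450 ⇒ V=19.8450 continue | (k=1,j=1): S=106.4523, K−S=0.0000, hold=9.1779 ⇒ V=9.1779 continue
k=0: (k=0,j=0): S=89.6600, K−S=0.0000, hold=14.7951 ⇒ V=14.7951 continue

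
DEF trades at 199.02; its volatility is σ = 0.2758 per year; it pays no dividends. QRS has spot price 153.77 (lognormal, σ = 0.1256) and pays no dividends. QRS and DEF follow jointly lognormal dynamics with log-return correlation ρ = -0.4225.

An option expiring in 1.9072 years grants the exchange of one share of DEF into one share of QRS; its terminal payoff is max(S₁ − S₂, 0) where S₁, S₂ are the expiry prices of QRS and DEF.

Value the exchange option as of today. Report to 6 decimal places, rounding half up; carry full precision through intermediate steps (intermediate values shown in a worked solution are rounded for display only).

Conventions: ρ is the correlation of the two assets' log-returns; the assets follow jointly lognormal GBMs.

σ_eff = √(σ₁² + σ₂² − 2ρσ₁σ₂) = √(0.1256² + 0.2758² − 2·-0.4225·0.1256·0.2758) = 0.348012
d₁ = (ln(S₁/S₂) + (q₂ − q₁ + σ_eff²/2)T) / (σ_eff√T) = (ln(153.77/199.02) + (0.0 − 0.0 + 0.060556)·1.9072) / 0.480609 = -0.296405
d₂ = d₁ − σ_eff√T = -0.296405 − 0.480609 = -0.777014
N(d₁) = 0.383461,  N(d₂) = 0.218575
V = S₁·e^{−q₁T}·N(d₁) − S₂·e^{−q₂T}·N(d₂) = 58.964734 − 43.500863 = 15.463870
Key observation: r never enters — measured in units of DEF, the claim is a call on S₁/S₂ struck at 1, so only the dividend yields and σ_eff matter.

exchange price = 15.463870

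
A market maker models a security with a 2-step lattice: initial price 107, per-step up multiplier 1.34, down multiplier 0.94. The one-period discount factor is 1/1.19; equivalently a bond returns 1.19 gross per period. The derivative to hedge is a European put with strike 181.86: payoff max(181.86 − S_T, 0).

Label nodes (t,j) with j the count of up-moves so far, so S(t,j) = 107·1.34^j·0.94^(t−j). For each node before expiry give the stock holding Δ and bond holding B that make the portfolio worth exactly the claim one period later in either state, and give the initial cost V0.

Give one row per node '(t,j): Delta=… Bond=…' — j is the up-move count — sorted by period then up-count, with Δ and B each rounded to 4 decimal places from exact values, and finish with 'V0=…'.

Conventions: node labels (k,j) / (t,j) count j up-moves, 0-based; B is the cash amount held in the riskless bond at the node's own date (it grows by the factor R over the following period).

Under the risk-neutral measure, an up-move has probability p* = (R−d)/(u−d) = 0.6250 and values discount at R = 1.19.
Expiry values: V(2,0)=87.3148, V(2,1)=47.0828, V(2,2)=0.0000
  t=1,j=0: stock 100.5800 → up 134.7772 (V=47.0828), down 94.5452 (V=87.3148). Price 52.2435; hedge Δ=-1.0000, bond B=152.8235.
  t=1,j=1: stock 143.3800 → up 192.1292 (V=0.0000), down 134.7772 (V=47.0828). Price 14.8370; hedge Δ=-0.8209, bond B=132.5440.
  t=0,j=0: stock 107.0000 → up 143.3800 (V=14.8370), down 100.5800 (V=52.2435). Price 24.2558; hedge Δ=-0.8740, bond B=117.7721.
Sanity check at the root: Δ(0,0)·S0 + B(0,0) reproduces V0 = 24.2558.

(0,0): Delta=-0.8740 Bond=117.7721
(1,0): Delta=-1.0000 Bond=152.8235
(1,1): Delta=-0.8209 Bond=132.5440
V0=24.2558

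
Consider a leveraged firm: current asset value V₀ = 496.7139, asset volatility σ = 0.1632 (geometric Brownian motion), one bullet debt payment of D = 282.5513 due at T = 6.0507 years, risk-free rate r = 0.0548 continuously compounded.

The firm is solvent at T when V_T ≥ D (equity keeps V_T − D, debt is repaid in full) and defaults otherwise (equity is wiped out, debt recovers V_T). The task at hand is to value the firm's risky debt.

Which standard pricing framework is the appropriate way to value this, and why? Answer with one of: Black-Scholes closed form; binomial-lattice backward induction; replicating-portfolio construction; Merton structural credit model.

framework: Merton structural credit model

Key observation: with the firm-asset dynamics (V₀ = 496.7139) and a single zero-coupon liability of face 282.5513 given, debt value, spread, and default probability all derive from the option view of the balance sheet.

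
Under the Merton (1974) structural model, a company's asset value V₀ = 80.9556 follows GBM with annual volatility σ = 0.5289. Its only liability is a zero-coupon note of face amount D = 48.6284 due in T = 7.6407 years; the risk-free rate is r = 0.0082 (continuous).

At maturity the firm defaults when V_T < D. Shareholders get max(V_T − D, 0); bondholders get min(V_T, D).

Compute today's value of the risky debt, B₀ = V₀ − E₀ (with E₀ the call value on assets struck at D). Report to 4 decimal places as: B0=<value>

B0=27.3595

Work the structural quantities from V₀ = 80.9556 against face 48.6284:
d₁ = [ln(V₀/D) + (r + σ²/2)T] / (σ√T)
   = [ln(80.9556/48.6284) + (0.0082 + 0.5·0.5289²)·7.6407] / (0.5289·√7.6407)
   = [0.509693 + 1.131340] / 1.461976 = 1.122476
d₂ = d₁ − σ√T = 1.122476 − 1.461976 = -0.339499
N(d₁) = 0.869170,  N(d₂) = 0.367117,  e^(−rT) = 0.939269
E₀ = V₀·N(d₁) − D·e^(−rT)·N(d₂)
   = 80.9556·0.869170 − 48.6284·0.939269·0.367117 = 53.596072
B₀ = V₀ − E₀ = 80.9556 − 53.596072 = 27.359528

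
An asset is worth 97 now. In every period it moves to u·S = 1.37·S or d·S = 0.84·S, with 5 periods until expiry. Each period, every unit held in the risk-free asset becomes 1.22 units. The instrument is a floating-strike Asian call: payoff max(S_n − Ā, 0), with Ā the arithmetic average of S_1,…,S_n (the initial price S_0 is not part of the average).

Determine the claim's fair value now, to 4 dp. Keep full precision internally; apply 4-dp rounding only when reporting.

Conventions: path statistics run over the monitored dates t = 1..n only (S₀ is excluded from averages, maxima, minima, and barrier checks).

Set p* = 0.7170 (from d < R < u); the path-dependent value is the discounted p*-expectation over all price paths.
Enumerate all 2^5 = 32 price paths (U = up ×1.37, D = down ×0.84); each path with k up-moves has probability p*^k·(1−p*)^(5−k).
DDDDD: Ā=59.2551, payoff=0.0000, prob=0.001816
UDDDD: Ā=96.6423, payoff=0.0000, prob=0.004600
DUDDD: Ā=86.3603, payoff=0.0000, prob=0.004600
UUDDD: Ā=140.8495, payoff=0.0000, prob=0.011654
DDUDD: Ā=77.7234, payoff=0.0000, prob=0.004600
UDUDD: Ā=126.7631, payoff=0.0000, prob=0.011654
DUUDD: Ā=116.4811, payoff=0.0000, prob=0.011654
UUUDD: Ā=189.9752, payoff=0.0000, prob=0.029523
DDDUD: Ā=70.4684, payoff=0.0000, prob=0.004600
UDDUD: Ā=114.9306, payoff=0.0000, prob=0.011654
DUDUD: Ā=104.6486, payoff=3.2587, prob=0.011654
UUDUD: Ā=170.6769, payoff=5.3147, prob=0.029523
DDUUD: Ā=96.0117, payoff=11.8955, prob=0.011654
UDUUD: Ā=156.5906, payoff=19.4011, prob=0.029523
DUUUD: Ā=146.3086, payoff=29.6831, prob=0.029523
UUUUD: Ā=238.6223, payoff=48.4116, prob=0.074790
DDDDU: Ā=64.3742, payoff=1.7879, prob=0.004600
UDDDU: Ā=104.9913, payoff=2.9160, prob=0.011654
DUDDU: Ā=94.7093, payoff=13.1980, prob=0.011654
UUDDU: Ā=154.4664, payoff=21.5253, prob=0.029523
DDUDU: Ā=86.0724, payoff=21.8349, prob=0.011654
UDUDU: Ā=140.3800, payoff=35.6116, prob=0.029523
DUUDU: Ā=130.0980, payoff=45.8936, prob=0.029523
UUUDU: Ā=212.1837, payoff=74.8503, prob=0.074790
DDDUU: Ā=78.8174, payoff=29.0898, prob=0.011654
UDDUU: Ā=128.5475, payoff=47.4441, prob=0.029523
DUDUU: Ā=118.2655, payoff=57.7261, prob=0.029523
UUDUU: Ā=192.8854, payoff=94.1486, prob=0.074790
DDUUU: Ā=109.6286, payoff=66.3630, prob=0.029523
UDUUU: Ā=178.7990, payoff=108.2349, prob=0.074790
DUUUU: Ā=168.5170, payoff=118.5169, prob=0.074790
UUUUU: Ā=274.8433, payoff=193.2955, prob=0.189469
Price = Σ prob·payoff / R^5 = 80.520538 / 2.702708 = 29.7925

price = 29.7925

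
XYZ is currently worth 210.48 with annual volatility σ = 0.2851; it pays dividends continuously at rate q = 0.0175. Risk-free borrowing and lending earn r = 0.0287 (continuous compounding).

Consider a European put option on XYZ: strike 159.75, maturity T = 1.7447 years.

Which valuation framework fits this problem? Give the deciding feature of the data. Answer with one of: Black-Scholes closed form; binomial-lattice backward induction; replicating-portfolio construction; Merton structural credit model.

Key observation: a European-exercise option on XYZ struck at 159.75 — a GBM underlying with constant parameters — admits an analytic price: the data contain no early exercise, no discrete tree, no debt structure.

framework: Black-Scholes closed form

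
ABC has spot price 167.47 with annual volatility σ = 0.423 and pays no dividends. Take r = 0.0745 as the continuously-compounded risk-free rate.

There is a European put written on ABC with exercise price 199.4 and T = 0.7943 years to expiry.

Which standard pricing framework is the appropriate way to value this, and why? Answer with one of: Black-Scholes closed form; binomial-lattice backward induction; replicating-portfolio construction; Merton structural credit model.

Key observation: a European claim on ABC (strike 199.4) — a lognormal (GBM) underlying with constant rate and volatility — has an exact closed-form value; no lattice or capital structure is involved.

framework: Black-Scholes closed form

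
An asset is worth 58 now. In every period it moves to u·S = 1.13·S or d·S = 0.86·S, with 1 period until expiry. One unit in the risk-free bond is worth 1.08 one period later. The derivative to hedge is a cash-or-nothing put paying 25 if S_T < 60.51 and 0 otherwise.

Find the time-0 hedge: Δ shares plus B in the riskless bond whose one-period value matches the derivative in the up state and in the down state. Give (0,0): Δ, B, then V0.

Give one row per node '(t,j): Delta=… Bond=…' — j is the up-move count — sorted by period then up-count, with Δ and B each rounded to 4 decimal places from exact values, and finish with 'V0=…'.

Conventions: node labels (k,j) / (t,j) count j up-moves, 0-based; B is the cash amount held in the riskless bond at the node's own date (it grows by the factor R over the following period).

No-arbitrage ⇒ martingale measure with p* = (R−d)/(u−d) = 0.8148.
At maturity the claim pays: V(1,0)=25.0000, V(1,1)=0.0000
Node (0,0) S=58.0000: V=(p*·0.0000+(1−p*)·25.0000)/1.08=4.2867; Δ=(0.0000−25.0000)/(65.5400−49.8800)=-1.5964; B=V−Δ·S=96.8793
Check: Δ(0,0)·S0 + B(0,0) = 4.2867 = V0.

(0,0): Delta=-1.5964 Bond=96.8793
V0=4.2867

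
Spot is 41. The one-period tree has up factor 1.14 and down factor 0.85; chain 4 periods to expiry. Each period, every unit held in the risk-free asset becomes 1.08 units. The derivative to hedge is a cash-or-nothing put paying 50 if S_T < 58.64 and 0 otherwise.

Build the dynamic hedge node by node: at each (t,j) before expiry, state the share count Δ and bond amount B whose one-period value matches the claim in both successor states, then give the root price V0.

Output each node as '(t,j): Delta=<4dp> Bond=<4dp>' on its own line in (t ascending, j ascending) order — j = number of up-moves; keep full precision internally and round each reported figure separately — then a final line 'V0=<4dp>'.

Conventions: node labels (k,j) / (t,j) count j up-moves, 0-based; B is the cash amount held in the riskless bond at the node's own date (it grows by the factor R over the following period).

(0,0): Delta=-1.6654 Bond=90.4900
(1,0): Delta=0.0000 Bond=39.6916
(1,1): Delta=-1.9893 Bond=112.8694
(2,0): Delta=0.0000 Bond=42.8669
(2,1): Delta=0.0000 Bond=42.8669
(2,2): Delta=-2.3762 Bond=142.5160
(3,0): Delta=0.0000 Bond=46.2963
(3,1): Delta=0.0000 Bond=46.2963
(3,2): Delta=0.0000 Bond=46.2963
(3,3): Delta=-2.8384 Bond=181.9923
V0=22.2105

Under the risk-neutral measure, an up-move has probability p* = (R−d)/(u−d) = 0.7931 and values discount at R = 1.08.
Payoffs at expiry: V(4,0)=50.0000, V(4,1)=50.0000, V(4,2)=50.0000, V(4,3)=50.0000, V(4,4)=0.0000
(3,0): S=25.1791. Δ = (V_up−V_dn)/(S_up−S_dn) = (50.0000−50.0000)/(28.7042−21.4023) = 0.0000. V = [p*·50.0000 + (1−p*)·50.0000]/1.08 = 46.2963. B = V − Δ·S = 46.2963.
(3,1): S=33.7696. Δ = (V_up−V_dn)/(S_up−S_dn) = (50.0000−50.0000)/(38.4974−28.7042) = 0.0000. V = [p*·50.0000 + (1−p*)·50.0000]/1.08 = 46.2963. B = V − Δ·S = 46.2963.
(3,2): S=45.2911. Δ = (V_up−V_dn)/(S_up−S_dn) = (50.0000−50.0000)/(51.6318−38.4974) = 0.0000. V = [p*·50.0000 + (1−p*)·50.0000]/1.08 = 46.2963. B = V − Δ·S = 46.2963.
(3,3): S=60.7433. Δ = (V_up−V_dn)/(S_up−S_dn) = (0.0000−50.0000)/(69.2474−51.6318) = -2.8384. V = [p*·0.0000 + (1−p*)·50.0000]/1.08 = 9.5785. B = V − Δ·S = 181.9923.
(2,0): S=29.6225. Δ = (V_up−V_dn)/(S_up−S_dn) = (46.2963−46.2963)/(33.7696−25.1791) = 0.0000. V = [p*·46.2963 + (1−p*)·46.2963]/1.08 = 42.8669. B = V − Δ·S = 42.8669.
(2,1): S=39.7290. Δ = (V_up−V_dn)/(S_up−S_dn) = (46.2963−46.2963)/(45.2911−33.7696) = 0.0000. V = [p*·46.2963 + (1−p*)·46.2963]/1.08 = 42.8669. B = V − Δ·S = 42.8669.
(2,2): S=53.2836. Δ = (V_up−V_dn)/(S_up−S_dn) = (9.5785−46.2963)/(60.7433−45.2911) = -2.3762. V = [p*·9.5785 + (1−p*)·46.2963]/1.08 = 15.9031. B = V − Δ·S = 142.5160.
(1,0): S=34.8500. Δ = (V_up−V_dn)/(S_up−S_dn) = (42.8669−42.8669)/(39.7290−29.6225) = 0.0000. V = [p*·42.8669 + (1−p*)·42.8669]/1.08 = 39.6916. B = V − Δ·S = 39.6916.
(1,1): S=46.7400. Δ = (V_up−V_dn)/(S_up−S_dn) = (15.9031−42.8669)/(53.2836−39.7290) = -1.9893. V = [p*·15.9031 + (1−p*)·42.8669]/1.08 = 19.8906. B = V − Δ·S = 112.8694.
(0,0): S=41.0000. Δ = (V_up−V_dn)/(S_up−S_dn) = (19.8906−39.6916)/(46.7400−34.8500) = -1.6654. V = [p*·19.8906 + (1−p*)·39.6916]/1.08 = 22.2105. B = V − Δ·S = 90.4900.
Verification: the root portfolio costs Δ(0,0)·S0 + B(0,0) = 22.2105, matching V0.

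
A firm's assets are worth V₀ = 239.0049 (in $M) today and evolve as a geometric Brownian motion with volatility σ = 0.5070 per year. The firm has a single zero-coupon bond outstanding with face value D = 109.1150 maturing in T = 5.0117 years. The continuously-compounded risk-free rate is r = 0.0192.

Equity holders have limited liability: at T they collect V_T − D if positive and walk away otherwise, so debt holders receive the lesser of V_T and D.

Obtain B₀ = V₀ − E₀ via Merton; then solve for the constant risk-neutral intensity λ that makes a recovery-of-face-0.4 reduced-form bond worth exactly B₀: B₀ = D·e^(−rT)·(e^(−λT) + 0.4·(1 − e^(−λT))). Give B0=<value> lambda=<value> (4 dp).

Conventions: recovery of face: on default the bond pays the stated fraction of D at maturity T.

B0=79.1402 lambda=0.0816

Work the structural quantities from V₀ = 239.0049 against face 109.1150:
d₁ = [ln(V₀/D) + (r + σ²/2)T] / (σ√T)
   = [ln(239.0049/109.1150) + (0.0192 + 0.5·0.5070²)·5.0117] / (0.5070·√5.0117)
   = [0.784082 + 0.740351] / 1.135012 = 1.343098
d₂ = d₁ − σ√T = 1.343098 − 1.135012 = 0.208086
N(d₁) = 0.910380,  N(d₂) = 0.582419,  e^(−rT) = 0.908260
E₀ = V₀·N(d₁) − D·e^(−rT)·N(d₂)
   = 239.0049·0.910380 − 109.1150·0.908260·0.582419 = 159.864737
B₀ = V₀ − E₀ = 239.0049 − 159.864737 = 79.140163
e^(−λT) = (B₀·e^(rT)/D − 0.4)/(1 − 0.4) = (79.1402·1.101006/109.1150 − 0.4)/0.6 = 0.66425123
λ = −ln(0.66425123)/5.0117 = 0.081628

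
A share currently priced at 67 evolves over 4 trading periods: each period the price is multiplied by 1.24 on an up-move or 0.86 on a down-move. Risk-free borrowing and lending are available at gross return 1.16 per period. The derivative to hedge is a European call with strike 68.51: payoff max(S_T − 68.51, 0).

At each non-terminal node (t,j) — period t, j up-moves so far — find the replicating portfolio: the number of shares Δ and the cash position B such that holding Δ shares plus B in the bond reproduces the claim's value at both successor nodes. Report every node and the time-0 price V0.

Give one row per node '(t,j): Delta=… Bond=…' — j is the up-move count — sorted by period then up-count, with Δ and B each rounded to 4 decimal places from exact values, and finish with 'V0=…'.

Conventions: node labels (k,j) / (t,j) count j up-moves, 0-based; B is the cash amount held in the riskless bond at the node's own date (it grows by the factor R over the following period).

(0,0): Delta=0.9548 Bond=-34.5206
(1,0): Delta=0.7989 Bond=-31.0591
(1,1): Delta=0.9837 Bond=-42.4399
(2,0): Delta=0.2777 Bond=-10.2016
(2,1): Delta=0.8953 Bond=-42.9158
(2,2): Delta=1.0000 Bond=-50.9141
(3,0): Delta=0.0000 Bond=0.0000
(3,1): Delta=0.3290 Bond=-14.9895
(3,2): Delta=1.0000 Bond=-59.0603
(3,3): Delta=1.0000 Bond=-59.0603
V0=29.4521

Since d<R<u, set p* = (R−d)/(u−d) = 0.7895; price each node as the discounted p*-expectation of its children.
At maturity the claim pays: V(4,0)=0.0000, V(4,1)=0.0000, V(4,2)=7.6830, V(4,3)=41.3497, V(4,4)=89.8923
Node (3,0) S=42.6158: V=(p*·0.0000+(1−p*)·0.0000)/1.16=0.0000; Δ=(0.0000−0.0000)/(52.8435−36.6495)=0.0000; B=V−Δ·S=0.0000
Node (3,1) S=61.4460: V=(p*·7.6830+(1−p*)·0.0000)/1.16=5.2289; Δ=(7.6830−0.0000)/(76.1930−52.8435)=0.3290; B=V−Δ·S=-14.9895
Node (3,2) S=88.5965: V=(p*·41.3497+(1−p*)·7.6830)/1.16=29.5362; Δ=(41.3497−7.6830)/(109.8597−76.1930)=1.0000; B=V−Δ·S=-59.0603
Node (3,3) S=127.7438: V=(p*·89.8923+(1−p*)·41.3497)/1.16=68.6835; Δ=(89.8923−41.3497)/(158.4023−109.8597)=1.0000; B=V−Δ·S=-59.0603
Node (2,0) S=49.5532: V=(p*·5.2289+(1−p*)·0.0000)/1.16=3.5587; Δ=(5.2289−0.0000)/(61.4460−42.6158)=0.2777; B=V−Δ·S=-10.2016
Node (2,1) S=71.4488: V=(p*·29.5362+(1−p*)·5.2289)/1.16=21.0507; Δ=(29.5362−5.2289)/(88.5965−61.4460)=0.8953; B=V−Δ·S=-42.9158
Node (2,2) S=103.0192: V=(p*·68.6835+(1−p*)·29.5362)/1.16=52.1051; Δ=(68.6835−29.5362)/(127.7438−88.5965)=1.0000; B=V−Δ·S=-50.9141
Node (1,0) S=57.6200: V=(p*·21.0507+(1−p*)·3.5587)/1.16=14.9726; Δ=(21.0507−3.5587)/(71.4488−49.5532)=0.7989; B=V−Δ·S=-31.0591
Node (1,1) S=83.0800: V=(p*·52.1051+(1−p*)·21.0507)/1.16=39.2822; Δ=(52.1051−21.0507)/(103.0192−71.4488)=0.9837; B=V−Δ·S=-42.4399
Node (0,0) S=67.0000: V=(p*·39.2822+(1−p*)·14.9726)/1.16=29.4521; Δ=(39.2822−14.9726)/(83.0800−57.6200)=0.9548; B=V−Δ·S=-34.5206
Check: Δ(0,0)·S0 + B(0,0) = 29.4521 = V0.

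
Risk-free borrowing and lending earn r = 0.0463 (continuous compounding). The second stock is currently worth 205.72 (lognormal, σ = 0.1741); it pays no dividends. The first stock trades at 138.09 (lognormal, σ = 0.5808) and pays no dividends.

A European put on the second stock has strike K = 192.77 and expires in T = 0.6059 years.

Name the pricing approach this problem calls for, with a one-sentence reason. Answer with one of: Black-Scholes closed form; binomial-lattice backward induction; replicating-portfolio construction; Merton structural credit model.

framework: Black-Scholes closed form

Key observation: everything needed for the exact continuous-time valuation of the European put on the second stock (strike 192.77) is given, and no feature rules the closed form out.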